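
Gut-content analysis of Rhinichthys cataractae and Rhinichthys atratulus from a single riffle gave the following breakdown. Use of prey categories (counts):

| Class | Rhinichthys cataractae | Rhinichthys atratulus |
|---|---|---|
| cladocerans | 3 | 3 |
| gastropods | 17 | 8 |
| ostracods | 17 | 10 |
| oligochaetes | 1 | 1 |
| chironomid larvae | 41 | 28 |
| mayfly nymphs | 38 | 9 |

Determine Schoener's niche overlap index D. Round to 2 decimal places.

Proportions for Rhinichthys cataractae (n=117): 3/117=0.0256, 17/117=0.1453, 17/117=0.1453, 1/117=0.0085, 41/117=0.3504, 38/117=0.3248
Proportions for Rhinichthys atratulus (n=59): 3/59=0.0508, 8/59=0.1356, 10/59=0.1695, 1/59=0.0169, 28/59=0.4746, 9/59=0.1525
Σ|p₁ᵢ − p₂ᵢ| = 0.0252 + 0.0097 + 0.0242 + 0.0084 + 0.1242 + 0.1723 = 0.3640
D = 1 − ½ × 0.3640 = 1 − 0.18200 = 0.81800

0.82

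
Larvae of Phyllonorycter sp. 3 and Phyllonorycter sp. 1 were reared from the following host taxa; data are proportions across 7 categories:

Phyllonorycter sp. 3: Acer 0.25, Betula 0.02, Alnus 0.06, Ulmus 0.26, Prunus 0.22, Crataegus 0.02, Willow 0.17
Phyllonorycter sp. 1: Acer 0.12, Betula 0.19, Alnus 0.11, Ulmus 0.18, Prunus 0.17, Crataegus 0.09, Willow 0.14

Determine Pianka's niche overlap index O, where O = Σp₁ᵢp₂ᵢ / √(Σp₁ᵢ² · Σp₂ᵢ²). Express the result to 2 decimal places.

Σ p₁ᵢp₂ᵢ = 0.0300 + 0.0038 + 0.0066 + 0.0468 + 0.0374 + 0.0018 + 0.0238 = 0.1502
Σp_1ᵢ² = 0.25² + 0.02² + 0.06² + 0.26² + 0.22² + 0.02² + 0.17² = 0.0625 + 0.0004 + 0.0036 + 0.0676 + 0.0484 + 0.0004 + 0.0289 = 0.2118
Σp_2ᵢ² = 0.12² + 0.19² + 0.11² + 0.18² + 0.17² + 0.09² + 0.14² = 0.0144 + 0.0361 + 0.0121 + 0.0324 + 0.0289 + 0.0081 + 0.0196 = 0.1516
O = 0.1502 / √(0.2118 × 0.1516) = 0.1502 / 0.17919 = 0.8382

0.84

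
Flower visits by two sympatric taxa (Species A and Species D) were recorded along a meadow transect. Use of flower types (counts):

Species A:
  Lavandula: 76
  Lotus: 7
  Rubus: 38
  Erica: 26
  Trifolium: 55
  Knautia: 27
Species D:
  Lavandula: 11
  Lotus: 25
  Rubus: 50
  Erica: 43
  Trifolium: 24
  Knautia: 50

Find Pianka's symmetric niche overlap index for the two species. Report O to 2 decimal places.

0.69

Proportions for Species A (n=229): 76/229=0.3319, 7/229=0.0306, 38/229=0.1659, 26/229=0.1135, 55/229=0.2402, 27/229=0.1179
Proportions for Species D (n=203): 11/203=0.0542, 25/203=0.1232, 50/203=0.2463, 43/203=0.2118, 24/203=0.1182, 50/203=0.2463
Σ p₁ᵢp₂ᵢ = 0.017989 + 0.003770 + 0.040861 + 0.024039 + 0.028392 + 0.029039 = 0.144090
Σp_1ᵢ² = 0.3319² + 0.0306² + 0.1659² + 0.1135² + 0.2402² + 0.1179² = 0.110158 + 0.000936 + 0.027523 + 0.012882 + 0.057696 + 0.013900 = 0.223095
Σp_2ᵢ² = 0.0542² + 0.1232² + 0.2463² + 0.2118² + 0.1182² + 0.2463² = 0.002938 + 0.015178 + 0.060664 + 0.044859 + 0.013971 + 0.060664 = 0.198274
O = 0.144090 / √(0.223095 × 0.198274) = 0.144090 / 0.2103187 = 0.6851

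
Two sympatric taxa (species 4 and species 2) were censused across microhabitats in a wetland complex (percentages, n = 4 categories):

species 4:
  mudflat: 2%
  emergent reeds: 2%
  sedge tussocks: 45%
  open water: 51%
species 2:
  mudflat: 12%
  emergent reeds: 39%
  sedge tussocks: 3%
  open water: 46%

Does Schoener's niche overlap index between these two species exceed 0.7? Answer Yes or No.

Convert percentages to proportions (divide by 100).
Σ|p₁ᵢ − p₂ᵢ| = 0.10 + 0.37 + 0.42 + 0.05 = 0.94
D = 1 − ½ × 0.94 = 1 − 0.470 = 0.5300
D = 0.5300 < 0.7 → No.

No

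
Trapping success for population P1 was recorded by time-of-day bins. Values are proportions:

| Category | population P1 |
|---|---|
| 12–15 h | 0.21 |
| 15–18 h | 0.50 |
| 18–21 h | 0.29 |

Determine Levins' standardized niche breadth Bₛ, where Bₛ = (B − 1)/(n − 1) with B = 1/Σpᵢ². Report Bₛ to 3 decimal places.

Σpᵢ² = 0.21² + 0.50² + 0.29² = 0.0441 + 0.2500 + 0.0841 = 0.3782
B = 1 / 0.3782 = 2.64410
Bₛ = (B − 1)/(n − 1) = (2.64410 − 1)/(3 − 1) = 1.64410/2 = 0.82205

0.822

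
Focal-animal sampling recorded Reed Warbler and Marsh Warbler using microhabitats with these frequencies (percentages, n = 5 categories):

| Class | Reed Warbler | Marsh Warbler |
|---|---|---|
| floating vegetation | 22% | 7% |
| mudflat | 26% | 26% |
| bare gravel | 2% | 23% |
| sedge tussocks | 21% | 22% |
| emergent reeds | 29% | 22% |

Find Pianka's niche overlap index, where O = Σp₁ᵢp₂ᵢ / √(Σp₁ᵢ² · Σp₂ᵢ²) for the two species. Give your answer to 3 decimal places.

Convert percentages to proportions (divide by 100).
Σ p₁ᵢp₂ᵢ = 0.0154 + 0.0676 + 0.0046 + 0.0462 + 0.0638 = 0.1976
Σp_1ᵢ² = 0.22² + 0.26² + 0.02² + 0.21² + 0.29² = 0.0484 + 0.0676 + 0.0004 + 0.0441 + 0.0841 = 0.2446
Σp_2ᵢ² = 0.07² + 0.26² + 0.23² + 0.22² + 0.22² = 0.0049 + 0.0676 + 0.0529 + 0.0484 + 0.0484 = 0.2222
O = 0.1976 / √(0.2446 × 0.2222) = 0.1976 / 0.233131 = 0.84759

0.848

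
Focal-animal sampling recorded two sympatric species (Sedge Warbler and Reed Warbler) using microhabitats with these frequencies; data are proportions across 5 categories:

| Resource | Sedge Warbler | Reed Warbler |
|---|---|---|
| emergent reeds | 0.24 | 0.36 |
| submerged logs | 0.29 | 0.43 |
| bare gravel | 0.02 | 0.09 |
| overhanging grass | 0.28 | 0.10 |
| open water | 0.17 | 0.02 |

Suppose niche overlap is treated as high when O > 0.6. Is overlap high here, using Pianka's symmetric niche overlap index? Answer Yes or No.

Yes

Σ p₁ᵢp₂ᵢ = 0.0864 + 0.1247 + 0.0018 + 0.0280 + 0.0034 = 0.2443
Σp_1ᵢ² = 0.24² + 0.29² + 0.02² + 0.28² + 0.17² = 0.0576 + 0.0841 + 0.0004 + 0.0784 + 0.0289 = 0.2494
Σp_2ᵢ² = 0.36² + 0.43² + 0.09² + 0.10² + 0.02² = 0.1296 + 0.1849 + 0.0081 + 0.0100 + 0.0004 = 0.3330
O = 0.2443 / √(0.2494 × 0.3330) = 0.2443 / 0.28818 = 0.8477
O = 0.8477 > 0.6 → Yes.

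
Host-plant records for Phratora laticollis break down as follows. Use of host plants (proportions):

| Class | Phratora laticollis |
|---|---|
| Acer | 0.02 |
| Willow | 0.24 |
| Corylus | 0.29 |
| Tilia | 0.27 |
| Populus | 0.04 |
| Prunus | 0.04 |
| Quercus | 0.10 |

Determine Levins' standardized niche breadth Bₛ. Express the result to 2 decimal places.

Σpᵢ² = 0.02² + 0.24² + 0.29² + 0.27² + 0.04² + 0.04² + 0.10² = 0.0004 + 0.0576 + 0.0841 + 0.0729 + 0.0016 + 0.0016 + 0.0100 = 0.2282
B = 1 / 0.2282 = 4.3821
Bₛ = (B − 1)/(n − 1) = (4.3821 − 1)/(7 − 1) = 3.3821/6 = 0.5637

0.56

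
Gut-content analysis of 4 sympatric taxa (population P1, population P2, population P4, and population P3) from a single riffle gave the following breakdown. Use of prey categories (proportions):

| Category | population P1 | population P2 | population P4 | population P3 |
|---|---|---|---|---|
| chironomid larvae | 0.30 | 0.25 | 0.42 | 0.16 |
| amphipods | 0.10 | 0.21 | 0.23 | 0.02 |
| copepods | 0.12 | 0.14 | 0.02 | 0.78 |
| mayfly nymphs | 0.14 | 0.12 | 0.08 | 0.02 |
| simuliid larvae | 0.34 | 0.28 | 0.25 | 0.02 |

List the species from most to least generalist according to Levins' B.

population P2 > population P1 > population P4 > population P3

Σp_P1ᵢ² = 0.30² + 0.10² + 0.12² + 0.14² + 0.34² = 0.0900 + 0.0100 + 0.0144 + 0.0196 + 0.1156 = 0.2496
B_P1 = 1 / 0.2496 = 4.0064
Σp_P2ᵢ² = 0.25² + 0.21² + 0.14² + 0.12² + 0.28² = 0.0625 + 0.0441 + 0.0196 + 0.0144 + 0.0784 = 0.2190
B_P2 = 1 / 0.2190 = 4.5662
Σp_P4ᵢ² = 0.42² + 0.23² + 0.02² + 0.08² + 0.25² = 0.1764 + 0.0529 + 0.0004 + 0.0064 + 0.0625 = 0.2986
B_P4 = 1 / 0.2986 = 3.3490
Σp_P3ᵢ² = 0.16² + 0.02² + 0.78² + 0.02² + 0.02² = 0.0256 + 0.0004 + 0.6084 + 0.0004 + 0.0004 = 0.6352
B_P3 = 1 / 0.6352 = 1.5743
Ranking by B (broadest → narrowest): population P2 (4.57) > population P1 (4.01) > population P4 (3.35) > population P3 (1.57)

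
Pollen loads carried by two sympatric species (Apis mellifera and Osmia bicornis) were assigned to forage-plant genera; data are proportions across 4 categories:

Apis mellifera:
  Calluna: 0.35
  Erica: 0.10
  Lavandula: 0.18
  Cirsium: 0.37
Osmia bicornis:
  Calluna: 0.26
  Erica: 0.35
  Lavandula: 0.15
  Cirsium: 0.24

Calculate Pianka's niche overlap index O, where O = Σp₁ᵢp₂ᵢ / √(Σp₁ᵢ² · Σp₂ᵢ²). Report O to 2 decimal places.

0.85

Σ p₁ᵢp₂ᵢ = 0.0910 + 0.0350 + 0.0270 + 0.0888 = 0.2418
Σp_1ᵢ² = 0.35² + 0.10² + 0.18² + 0.37² = 0.1225 + 0.0100 + 0.0324 + 0.1369 = 0.3018
Σp_2ᵢ² = 0.26² + 0.35² + 0.15² + 0.24² = 0.0676 + 0.1225 + 0.0225 + 0.0576 = 0.2702
O = 0.2418 / √(0.3018 × 0.2702) = 0.2418 / 0.28556 = 0.8468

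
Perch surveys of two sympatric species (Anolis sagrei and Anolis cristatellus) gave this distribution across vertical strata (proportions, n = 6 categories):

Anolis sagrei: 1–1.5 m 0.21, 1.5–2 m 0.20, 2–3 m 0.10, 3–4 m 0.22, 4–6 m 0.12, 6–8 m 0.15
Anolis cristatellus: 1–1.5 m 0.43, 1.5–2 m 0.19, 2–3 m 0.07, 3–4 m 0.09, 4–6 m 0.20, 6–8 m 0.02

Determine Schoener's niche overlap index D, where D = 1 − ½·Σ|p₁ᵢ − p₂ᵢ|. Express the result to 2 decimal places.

0.70

Σ|p₁ᵢ − p₂ᵢ| = 0.22 + 0.01 + 0.03 + 0.13 + 0.08 + 0.13 = 0.60
D = 1 − ½ × 0.60 = 1 − 0.300 = 0.7000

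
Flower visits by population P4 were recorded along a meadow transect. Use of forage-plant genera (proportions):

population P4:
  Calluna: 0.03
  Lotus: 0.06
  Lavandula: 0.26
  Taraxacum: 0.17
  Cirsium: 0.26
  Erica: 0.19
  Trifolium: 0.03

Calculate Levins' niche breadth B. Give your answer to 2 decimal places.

4.86

Σpᵢ² = 0.03² + 0.06² + 0.26² + 0.17² + 0.26² + 0.19² + 0.03² = 0.0009 + 0.0036 + 0.0676 + 0.0289 + 0.0676 + 0.0361 + 0.0009 = 0.2056
B = 1 / 0.2056 = 4.8638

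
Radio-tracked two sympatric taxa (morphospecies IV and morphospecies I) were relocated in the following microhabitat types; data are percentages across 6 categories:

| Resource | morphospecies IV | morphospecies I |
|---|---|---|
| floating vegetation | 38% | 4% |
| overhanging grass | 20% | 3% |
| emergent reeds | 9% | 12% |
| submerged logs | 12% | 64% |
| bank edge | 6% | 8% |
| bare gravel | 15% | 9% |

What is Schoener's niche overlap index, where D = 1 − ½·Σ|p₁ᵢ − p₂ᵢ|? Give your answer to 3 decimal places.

Convert percentages to proportions (divide by 100).
Σ|p₁ᵢ − p₂ᵢ| = 0.34 + 0.17 + 0.03 + 0.52 + 0.02 + 0.06 = 1.14
D = 1 − ½ × 1.14 = 1 − 0.570 = 0.43000

0.430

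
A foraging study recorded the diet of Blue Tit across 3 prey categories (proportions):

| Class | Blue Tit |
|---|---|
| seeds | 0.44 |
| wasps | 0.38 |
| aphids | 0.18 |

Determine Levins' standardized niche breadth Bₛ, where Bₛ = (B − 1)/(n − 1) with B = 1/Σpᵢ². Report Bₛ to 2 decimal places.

Σpᵢ² = 0.44² + 0.38² + 0.18² = 0.1936 + 0.1444 + 0.0324 = 0.3704
B = 1 / 0.3704 = 2.6998
Bₛ = (B − 1)/(n − 1) = (2.6998 − 1)/(3 − 1) = 1.6998/2 = 0.8499

0.85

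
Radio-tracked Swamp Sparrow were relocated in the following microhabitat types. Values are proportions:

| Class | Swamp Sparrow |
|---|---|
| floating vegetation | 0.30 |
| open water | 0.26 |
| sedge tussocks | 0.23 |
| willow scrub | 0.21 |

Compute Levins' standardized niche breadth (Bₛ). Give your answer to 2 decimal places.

Σpᵢ² = 0.30² + 0.26² + 0.23² + 0.21² = 0.0900 + 0.0676 + 0.0529 + 0.0441 = 0.2546
B = 1 / 0.2546 = 3.9277
Bₛ = (B − 1)/(n − 1) = (3.9277 − 1)/(4 − 1) = 2.9277/3 = 0.9759

0.98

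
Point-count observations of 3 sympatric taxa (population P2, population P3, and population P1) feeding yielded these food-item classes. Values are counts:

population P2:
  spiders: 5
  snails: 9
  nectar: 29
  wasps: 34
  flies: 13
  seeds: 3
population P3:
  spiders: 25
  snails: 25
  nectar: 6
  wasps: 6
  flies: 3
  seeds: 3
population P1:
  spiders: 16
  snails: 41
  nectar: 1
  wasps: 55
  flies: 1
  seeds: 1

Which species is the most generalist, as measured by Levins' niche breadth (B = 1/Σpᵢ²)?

Proportions for population P2 (n=93): 5/93=0.0538, 9/93=0.0968, 29/93=0.3118, 34/93=0.3656, 13/93=0.1398, 3/93=0.0323
Proportions for population P3 (n=68): 25/68=0.3676, 25/68=0.3676, 6/68=0.0882, 6/68=0.0882, 3/68=0.0441, 3/68=0.0441
Proportions for population P1 (n=115): 16/115=0.1391, 41/115=0.3565, 1/115=0.0087, 55/115=0.4783, 1/115=0.0087, 1/115=0.0087
Σp_P2ᵢ² = 0.0538² + 0.0968² + 0.3118² + 0.3656² + 0.1398² + 0.0323² = 0.002894 + 0.009370 + 0.097219 + 0.133663 + 0.019544 + 0.001043 = 0.263733
B_P2 = 1 / 0.263733 = 3.7917
Σp_P3ᵢ² = 0.3676² + 0.3676² + 0.0882² + 0.0882² + 0.0441² + 0.0441² = 0.135130 + 0.135130 + 0.007779 + 0.007779 + 0.001945 + 0.001945 = 0.289708
B_P3 = 1 / 0.289708 = 3.4518
Σp_P1ᵢ² = 0.1391² + 0.3565² + 0.0087² + 0.4783² + 0.0087² + 0.0087² = 0.019349 + 0.127092 + 0.000076 + 0.228771 + 0.000076 + 0.000076 = 0.375440
B_P1 = 1 / 0.375440 = 2.6635
Highest B → broadest niche (most generalist): population P2 (B = 3.79).

population P2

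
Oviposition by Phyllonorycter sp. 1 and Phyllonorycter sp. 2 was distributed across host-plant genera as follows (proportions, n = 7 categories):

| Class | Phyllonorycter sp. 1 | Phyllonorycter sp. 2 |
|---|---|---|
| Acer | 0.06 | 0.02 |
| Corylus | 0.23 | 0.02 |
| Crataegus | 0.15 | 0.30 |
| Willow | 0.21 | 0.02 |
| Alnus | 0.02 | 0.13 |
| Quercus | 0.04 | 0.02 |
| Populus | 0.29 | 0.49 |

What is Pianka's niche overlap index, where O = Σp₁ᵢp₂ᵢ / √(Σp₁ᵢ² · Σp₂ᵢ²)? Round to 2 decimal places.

0.74

Σ p₁ᵢp₂ᵢ = 0.0012 + 0.0046 + 0.0450 + 0.0042 + 0.0026 + 0.0008 + 0.1421 = 0.2005
Σp_1ᵢ² = 0.06² + 0.23² + 0.15² + 0.21² + 0.02² + 0.04² + 0.29² = 0.0036 + 0.0529 + 0.0225 + 0.0441 + 0.0004 + 0.0016 + 0.0841 = 0.2092
Σp_2ᵢ² = 0.02² + 0.02² + 0.30² + 0.02² + 0.13² + 0.02² + 0.49² = 0.0004 + 0.0004 + 0.0900 + 0.0004 + 0.0169 + 0.0004 + 0.2401 = 0.3486
O = 0.2005 / √(0.2092 × 0.3486) = 0.2005 / 0.27005 = 0.7425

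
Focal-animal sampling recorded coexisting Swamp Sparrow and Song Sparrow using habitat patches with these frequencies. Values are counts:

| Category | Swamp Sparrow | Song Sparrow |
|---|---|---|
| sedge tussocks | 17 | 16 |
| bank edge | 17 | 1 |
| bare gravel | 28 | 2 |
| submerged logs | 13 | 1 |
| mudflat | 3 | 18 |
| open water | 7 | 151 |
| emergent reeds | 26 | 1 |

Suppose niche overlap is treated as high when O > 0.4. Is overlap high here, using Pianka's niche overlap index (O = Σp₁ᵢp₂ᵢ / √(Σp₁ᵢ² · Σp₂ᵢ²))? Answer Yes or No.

No

Proportions for Swamp Sparrow (n=111): 17/111=0.1532, 17/111=0.1532, 28/111=0.2523, 13/111=0.1171, 3/111=0.0270, 7/111=0.0631, 26/111=0.2342
Proportions for Song Sparrow (n=190): 16/190=0.0842, 1/190=0.0053, 2/190=0.0105, 1/190=0.0053, 18/190=0.0947, 151/190=0.7947, 1/190=0.0053
Σ p₁ᵢp₂ᵢ = 0.012899 + 0.000812 + 0.002649 + 0.000621 + 0.002557 + 0.050146 + 0.001241 = 0.070925
Σp_1ᵢ² = 0.1532² + 0.1532² + 0.2523² + 0.1171² + 0.0270² + 0.0631² + 0.2342² = 0.023470 + 0.023470 + 0.063655 + 0.013712 + 0.000729 + 0.003982 + 0.054850 = 0.183868
Σp_2ᵢ² = 0.0842² + 0.0053² + 0.0105² + 0.0053² + 0.0947² + 0.7947² + 0.0053² = 0.007090 + 0.000028 + 0.000110 + 0.000028 + 0.008968 + 0.631548 + 0.000028 = 0.647800
O = 0.070925 / √(0.183868 × 0.647800) = 0.070925 / 0.3451227 = 0.2055
O = 0.2055 < 0.4 → No.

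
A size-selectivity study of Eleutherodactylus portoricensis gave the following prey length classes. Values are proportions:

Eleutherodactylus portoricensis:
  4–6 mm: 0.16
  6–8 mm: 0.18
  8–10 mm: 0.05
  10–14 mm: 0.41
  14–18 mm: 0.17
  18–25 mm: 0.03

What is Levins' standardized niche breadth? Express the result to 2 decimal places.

Σpᵢ² = 0.16² + 0.18² + 0.05² + 0.41² + 0.17² + 0.03² = 0.0256 + 0.0324 + 0.0025 + 0.1681 + 0.0289 + 0.0009 = 0.2584
B = 1 / 0.2584 = 3.8700
Bₛ = (B − 1)/(n − 1) = (3.8700 − 1)/(6 − 1) = 2.8700/5 = 0.5740

0.57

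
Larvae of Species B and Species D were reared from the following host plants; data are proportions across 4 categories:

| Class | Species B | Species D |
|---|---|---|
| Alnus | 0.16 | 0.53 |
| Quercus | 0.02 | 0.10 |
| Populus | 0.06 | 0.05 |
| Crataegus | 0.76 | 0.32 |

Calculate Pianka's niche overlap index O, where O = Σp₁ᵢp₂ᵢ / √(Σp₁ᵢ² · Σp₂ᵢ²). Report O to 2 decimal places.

Σ p₁ᵢp₂ᵢ = 0.0848 + 0.0020 + 0.0030 + 0.2432 = 0.3330
Σp_1ᵢ² = 0.16² + 0.02² + 0.06² + 0.76² = 0.0256 + 0.0004 + 0.0036 + 0.5776 = 0.6072
Σp_2ᵢ² = 0.53² + 0.10² + 0.05² + 0.32² = 0.2809 + 0.0100 + 0.0025 + 0.1024 = 0.3958
O = 0.3330 / √(0.6072 × 0.3958) = 0.3330 / 0.49023 = 0.6793

0.68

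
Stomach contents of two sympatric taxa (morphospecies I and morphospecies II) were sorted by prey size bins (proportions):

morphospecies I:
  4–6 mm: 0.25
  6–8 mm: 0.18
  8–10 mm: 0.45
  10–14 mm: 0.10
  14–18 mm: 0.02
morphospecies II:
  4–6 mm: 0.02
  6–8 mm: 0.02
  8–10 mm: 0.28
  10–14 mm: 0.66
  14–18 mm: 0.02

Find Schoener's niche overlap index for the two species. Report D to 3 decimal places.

0.440

Σ|p₁ᵢ − p₂ᵢ| = 0.23 + 0.16 + 0.17 + 0.56 + 0.00 = 1.12
D = 1 − ½ × 1.12 = 1 − 0.560 = 0.44000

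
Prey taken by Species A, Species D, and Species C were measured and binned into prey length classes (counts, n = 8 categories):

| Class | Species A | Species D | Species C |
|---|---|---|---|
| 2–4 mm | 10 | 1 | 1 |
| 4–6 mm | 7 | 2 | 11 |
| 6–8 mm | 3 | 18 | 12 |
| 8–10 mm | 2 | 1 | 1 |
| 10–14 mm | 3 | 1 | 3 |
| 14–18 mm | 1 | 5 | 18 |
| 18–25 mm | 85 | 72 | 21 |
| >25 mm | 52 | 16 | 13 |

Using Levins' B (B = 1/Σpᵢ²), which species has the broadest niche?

Proportions for Species A (n=163): 10/163=0.0613, 7/163=0.0429, 3/163=0.0184, 2/163=0.0123, 3/163=0.0184, 1/163=0.0061, 85/163=0.5215, 52/163=0.3190
Proportions for Species D (n=116): 1/116=0.0086, 2/116=0.0172, 18/116=0.1552, 1/116=0.0086, 1/116=0.0086, 5/116=0.0431, 72/116=0.6207, 16/116=0.1379
Proportions for Species C (n=80): 1/80=0.0125, 11/80=0.1375, 12/80=0.1500, 1/80=0.0125, 3/80=0.0375, 18/80=0.2250, 21/80=0.2625, 13/80=0.1625
Σp_Aᵢ² = 0.0613² + 0.0429² + 0.0184² + 0.0123² + 0.0184² + 0.0061² + 0.5215² + 0.3190² = 0.003758 + 0.001840 + 0.000339 + 0.000151 + 0.000339 + 0.000037 + 0.271962 + 0.101761 = 0.380187
B_A = 1 / 0.380187 = 2.6303
Σp_Dᵢ² = 0.0086² + 0.0172² + 0.1552² + 0.0086² + 0.0086² + 0.0431² + 0.6207² + 0.1379² = 0.000074 + 0.000296 + 0.024087 + 0.000074 + 0.000074 + 0.001858 + 0.385268 + 0.019016 = 0.430747
B_D = 1 / 0.430747 = 2.3215
Σp_Cᵢ² = 0.0125² + 0.1375² + 0.1500² + 0.0125² + 0.0375² + 0.2250² + 0.2625² + 0.1625² = 0.000156 + 0.018906 + 0.022500 + 0.000156 + 0.001406 + 0.050625 + 0.068906 + 0.026406 = 0.189061
B_C = 1 / 0.189061 = 5.2893
Highest B → broadest niche (most generalist): Species C (B = 5.29).

Species C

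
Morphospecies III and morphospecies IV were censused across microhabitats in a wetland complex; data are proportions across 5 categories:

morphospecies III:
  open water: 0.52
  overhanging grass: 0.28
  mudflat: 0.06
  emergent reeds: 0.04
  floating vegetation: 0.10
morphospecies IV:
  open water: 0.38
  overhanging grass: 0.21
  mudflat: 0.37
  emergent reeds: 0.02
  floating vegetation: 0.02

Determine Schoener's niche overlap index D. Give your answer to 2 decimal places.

Σ|p₁ᵢ − p₂ᵢ| = 0.14 + 0.07 + 0.31 + 0.02 + 0.08 = 0.62
D = 1 − ½ × 0.62 = 1 − 0.310 = 0.6900

0.69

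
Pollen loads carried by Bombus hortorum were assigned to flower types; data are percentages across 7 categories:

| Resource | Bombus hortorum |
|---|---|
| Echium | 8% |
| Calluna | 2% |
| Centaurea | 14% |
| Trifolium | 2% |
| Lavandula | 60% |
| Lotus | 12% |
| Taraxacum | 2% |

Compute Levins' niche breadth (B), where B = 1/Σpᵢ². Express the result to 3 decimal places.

2.490

Convert percentages to proportions (divide by 100).
Σpᵢ² = 0.08² + 0.02² + 0.14² + 0.02² + 0.60² + 0.12² + 0.02² = 0.0064 + 0.0004 + 0.0196 + 0.0004 + 0.3600 + 0.0144 + 0.0004 = 0.4016
B = 1 / 0.4016 = 2.49004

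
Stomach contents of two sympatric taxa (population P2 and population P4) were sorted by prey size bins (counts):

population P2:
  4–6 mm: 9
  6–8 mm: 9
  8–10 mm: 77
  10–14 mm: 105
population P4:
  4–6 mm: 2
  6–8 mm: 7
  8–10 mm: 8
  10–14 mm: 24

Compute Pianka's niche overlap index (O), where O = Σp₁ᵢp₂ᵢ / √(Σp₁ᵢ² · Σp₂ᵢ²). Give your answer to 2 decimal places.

Proportions for population P2 (n=200): 9/200=0.0450, 9/200=0.0450, 77/200=0.3850, 105/200=0.5250
Proportions for population P4 (n=41): 2/41=0.0488, 7/41=0.1707, 8/41=0.1951, 24/41=0.5854
Σ p₁ᵢp₂ᵢ = 0.002196 + 0.007682 + 0.075114 + 0.307335 = 0.392327
Σp_1ᵢ² = 0.0450² + 0.0450² + 0.3850² + 0.5250² = 0.002025 + 0.002025 + 0.148225 + 0.275625 = 0.427900
Σp_2ᵢ² = 0.0488² + 0.1707² + 0.1951² + 0.5854² = 0.002381 + 0.029138 + 0.038064 + 0.342693 = 0.412276
O = 0.392327 / √(0.427900 × 0.412276) = 0.392327 / 0.4200154 = 0.9341

0.93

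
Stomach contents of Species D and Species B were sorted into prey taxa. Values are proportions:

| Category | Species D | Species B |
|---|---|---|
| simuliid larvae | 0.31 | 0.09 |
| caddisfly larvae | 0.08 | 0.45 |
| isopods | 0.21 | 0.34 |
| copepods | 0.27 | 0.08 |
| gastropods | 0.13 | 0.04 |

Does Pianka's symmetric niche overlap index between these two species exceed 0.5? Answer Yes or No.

Yes

Σ p₁ᵢp₂ᵢ = 0.0279 + 0.0360 + 0.0714 + 0.0216 + 0.0052 = 0.1621
Σp_1ᵢ² = 0.31² + 0.08² + 0.21² + 0.27² + 0.13² = 0.0961 + 0.0064 + 0.0441 + 0.0729 + 0.0169 = 0.2364
Σp_2ᵢ² = 0.09² + 0.45² + 0.34² + 0.08² + 0.04² = 0.0081 + 0.2025 + 0.1156 + 0.0064 + 0.0016 = 0.3342
O = 0.1621 / √(0.2364 × 0.3342) = 0.1621 / 0.28108 = 0.5767
O = 0.5767 > 0.5 → Yes.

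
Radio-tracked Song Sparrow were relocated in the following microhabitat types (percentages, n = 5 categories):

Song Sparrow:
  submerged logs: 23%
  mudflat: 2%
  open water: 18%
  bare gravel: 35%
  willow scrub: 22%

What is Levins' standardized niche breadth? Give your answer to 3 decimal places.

0.724

Convert percentages to proportions (divide by 100).
Σpᵢ² = 0.23² + 0.02² + 0.18² + 0.35² + 0.22² = 0.0529 + 0.0004 + 0.0324 + 0.1225 + 0.0484 = 0.2566
B = 1 / 0.2566 = 3.89712
Bₛ = (B − 1)/(n − 1) = (3.89712 − 1)/(5 − 1) = 2.89712/4 = 0.72428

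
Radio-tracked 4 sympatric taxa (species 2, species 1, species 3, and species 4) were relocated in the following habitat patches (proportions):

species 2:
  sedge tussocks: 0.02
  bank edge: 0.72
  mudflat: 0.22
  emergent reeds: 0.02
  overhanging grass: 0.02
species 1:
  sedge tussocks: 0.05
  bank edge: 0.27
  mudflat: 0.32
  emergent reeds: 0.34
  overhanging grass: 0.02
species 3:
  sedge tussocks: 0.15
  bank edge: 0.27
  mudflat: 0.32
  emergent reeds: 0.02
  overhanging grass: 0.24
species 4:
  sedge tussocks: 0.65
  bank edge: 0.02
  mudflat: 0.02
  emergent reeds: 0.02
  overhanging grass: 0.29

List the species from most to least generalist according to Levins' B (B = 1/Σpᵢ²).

Σp_2ᵢ² = 0.02² + 0.72² + 0.22² + 0.02² + 0.02² = 0.0004 + 0.5184 + 0.0484 + 0.0004 + 0.0004 = 0.5680
B_2 = 1 / 0.5680 = 1.7606
Σp_1ᵢ² = 0.05² + 0.27² + 0.32² + 0.34² + 0.02² = 0.0025 + 0.0729 + 0.1024 + 0.1156 + 0.0004 = 0.2938
B_1 = 1 / 0.2938 = 3.4037
Σp_3ᵢ² = 0.15² + 0.27² + 0.32² + 0.02² + 0.24² = 0.0225 + 0.0729 + 0.1024 + 0.0004 + 0.0576 = 0.2558
B_3 = 1 / 0.2558 = 3.9093
Σp_4ᵢ² = 0.65² + 0.02² + 0.02² + 0.02² + 0.29² = 0.4225 + 0.0004 + 0.0004 + 0.0004 + 0.0841 = 0.5078
B_4 = 1 / 0.5078 = 1.9693
Ranking by B (broadest → narrowest): species 3 (3.91) > species 1 (3.40) > species 4 (1.97) > species 2 (1.76)

species 3 > species 1 > species 4 > species 2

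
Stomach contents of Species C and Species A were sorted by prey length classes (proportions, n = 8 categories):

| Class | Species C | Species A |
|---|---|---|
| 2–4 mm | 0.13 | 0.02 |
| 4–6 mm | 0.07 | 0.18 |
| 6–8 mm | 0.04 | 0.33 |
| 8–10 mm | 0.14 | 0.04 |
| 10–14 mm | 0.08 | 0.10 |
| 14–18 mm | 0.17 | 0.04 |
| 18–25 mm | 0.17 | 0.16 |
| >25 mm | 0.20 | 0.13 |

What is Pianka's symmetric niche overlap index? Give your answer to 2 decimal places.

0.60

Σ p₁ᵢp₂ᵢ = 0.0026 + 0.0126 + 0.0132 + 0.0056 + 0.0080 + 0.0068 + 0.0272 + 0.0260 = 0.1020
Σp_1ᵢ² = 0.13² + 0.07² + 0.04² + 0.14² + 0.08² + 0.17² + 0.17² + 0.20² = 0.0169 + 0.0049 + 0.0016 + 0.0196 + 0.0064 + 0.0289 + 0.0289 + 0.0400 = 0.1472
Σp_2ᵢ² = 0.02² + 0.18² + 0.33² + 0.04² + 0.10² + 0.04² + 0.16² + 0.13² = 0.0004 + 0.0324 + 0.1089 + 0.0016 + 0.0100 + 0.0016 + 0.0256 + 0.0169 = 0.1974
O = 0.1020 / √(0.1472 × 0.1974) = 0.1020 / 0.17046 = 0.5984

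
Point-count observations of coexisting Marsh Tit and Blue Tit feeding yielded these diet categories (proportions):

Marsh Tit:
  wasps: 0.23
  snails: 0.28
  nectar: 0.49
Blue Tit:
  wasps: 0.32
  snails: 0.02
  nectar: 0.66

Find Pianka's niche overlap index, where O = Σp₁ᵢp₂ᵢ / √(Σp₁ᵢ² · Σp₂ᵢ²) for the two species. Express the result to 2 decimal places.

0.90

Σ p₁ᵢp₂ᵢ = 0.0736 + 0.0056 + 0.3234 = 0.4026
Σp_1ᵢ² = 0.23² + 0.28² + 0.49² = 0.0529 + 0.0784 + 0.2401 = 0.3714
Σp_2ᵢ² = 0.32² + 0.02² + 0.66² = 0.1024 + 0.0004 + 0.4356 = 0.5384
O = 0.4026 / √(0.3714 × 0.5384) = 0.4026 / 0.44717 = 0.9003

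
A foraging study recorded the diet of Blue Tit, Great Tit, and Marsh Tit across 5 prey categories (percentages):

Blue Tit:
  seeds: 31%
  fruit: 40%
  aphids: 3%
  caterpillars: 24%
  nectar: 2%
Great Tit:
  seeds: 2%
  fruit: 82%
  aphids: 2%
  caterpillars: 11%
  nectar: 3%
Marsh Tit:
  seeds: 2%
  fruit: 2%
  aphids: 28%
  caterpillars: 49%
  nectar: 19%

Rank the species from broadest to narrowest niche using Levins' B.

Convert percentages to proportions (divide by 100).
Σp_Blueᵢ² = 0.31² + 0.40² + 0.03² + 0.24² + 0.02² = 0.0961 + 0.1600 + 0.0009 + 0.0576 + 0.0004 = 0.3150
B_Blue = 1 / 0.3150 = 3.1746
Σp_Greaᵢ² = 0.02² + 0.82² + 0.02² + 0.11² + 0.03² = 0.0004 + 0.6724 + 0.0004 + 0.0121 + 0.0009 = 0.6862
B_Grea = 1 / 0.6862 = 1.4573
Σp_Marsᵢ² = 0.02² + 0.02² + 0.28² + 0.49² + 0.19² = 0.0004 + 0.0004 + 0.0784 + 0.2401 + 0.0361 = 0.3554
B_Mars = 1 / 0.3554 = 2.8137
Ranking by B (broadest → narrowest): Blue Tit (3.17) > Marsh Tit (2.81) > Great Tit (1.46)

Blue Tit > Marsh Tit > Great Tit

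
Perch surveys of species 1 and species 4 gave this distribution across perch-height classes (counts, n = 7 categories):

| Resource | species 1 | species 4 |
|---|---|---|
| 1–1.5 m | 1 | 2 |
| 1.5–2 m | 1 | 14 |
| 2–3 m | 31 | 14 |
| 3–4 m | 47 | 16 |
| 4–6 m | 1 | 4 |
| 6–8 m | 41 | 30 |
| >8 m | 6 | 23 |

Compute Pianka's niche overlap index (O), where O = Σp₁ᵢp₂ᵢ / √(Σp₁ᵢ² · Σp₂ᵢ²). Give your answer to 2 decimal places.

Proportions for species 1 (n=128): 1/128=0.0078, 1/128=0.0078, 31/128=0.2422, 47/128=0.3672, 1/128=0.0078, 41/128=0.3203, 6/128=0.0469
Proportions for species 4 (n=103): 2/103=0.0194, 14/103=0.1359, 14/103=0.1359, 16/103=0.1553, 4/103=0.0388, 30/103=0.2913, 23/103=0.2233
Σ p₁ᵢp₂ᵢ = 0.000151 + 0.001060 + 0.032915 + 0.057026 + 0.000303 + 0.093303 + 0.010473 = 0.195231
Σp_1ᵢ² = 0.0078² + 0.0078² + 0.2422² + 0.3672² + 0.0078² + 0.3203² + 0.0469² = 0.000061 + 0.000061 + 0.058661 + 0.134836 + 0.000061 + 0.102592 + 0.002200 = 0.298472
Σp_2ᵢ² = 0.0194² + 0.1359² + 0.1359² + 0.1553² + 0.0388² + 0.2913² + 0.2233² = 0.000376 + 0.018469 + 0.018469 + 0.024118 + 0.001505 + 0.084856 + 0.049863 = 0.197656
O = 0.195231 / √(0.298472 × 0.197656) = 0.195231 / 0.2428884 = 0.8038

0.80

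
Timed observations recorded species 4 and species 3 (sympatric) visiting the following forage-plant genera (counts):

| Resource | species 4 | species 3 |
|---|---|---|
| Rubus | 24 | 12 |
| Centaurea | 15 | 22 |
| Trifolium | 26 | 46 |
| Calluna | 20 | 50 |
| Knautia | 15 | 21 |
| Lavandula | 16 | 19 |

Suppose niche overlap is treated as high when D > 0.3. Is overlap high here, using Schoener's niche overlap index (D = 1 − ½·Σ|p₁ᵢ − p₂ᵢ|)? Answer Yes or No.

Proportions for species 4 (n=116): 24/116=0.2069, 15/116=0.1293, 26/116=0.2241, 20/116=0.1724, 15/116=0.1293, 16/116=0.1379
Proportions for species 3 (n=170): 12/170=0.0706, 22/170=0.1294, 46/170=0.2706, 50/170=0.2941, 21/170=0.1235, 19/170=0.1118
Σ|p₁ᵢ − p₂ᵢ| = 0.1363 + 0.0001 + 0.0465 + 0.1217 + 0.0058 + 0.0261 = 0.3365
D = 1 − ½ × 0.3365 = 1 − 0.16825 = 0.83175
D = 0.83175 > 0.3 → Yes.

Yes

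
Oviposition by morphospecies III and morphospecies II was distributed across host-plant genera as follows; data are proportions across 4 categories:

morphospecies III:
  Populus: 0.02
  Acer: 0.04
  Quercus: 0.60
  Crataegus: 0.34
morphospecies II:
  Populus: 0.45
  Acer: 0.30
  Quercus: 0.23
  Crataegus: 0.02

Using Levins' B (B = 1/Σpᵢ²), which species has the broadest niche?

Σp_IIIᵢ² = 0.02² + 0.04² + 0.60² + 0.34² = 0.0004 + 0.0016 + 0.3600 + 0.1156 = 0.4776
B_III = 1 / 0.4776 = 2.0938
Σp_IIᵢ² = 0.45² + 0.30² + 0.23² + 0.02² = 0.2025 + 0.0900 + 0.0529 + 0.0004 = 0.3458
B_II = 1 / 0.3458 = 2.8918
Highest B → broadest niche (most generalist): morphospecies II (B = 2.89).

morphospecies II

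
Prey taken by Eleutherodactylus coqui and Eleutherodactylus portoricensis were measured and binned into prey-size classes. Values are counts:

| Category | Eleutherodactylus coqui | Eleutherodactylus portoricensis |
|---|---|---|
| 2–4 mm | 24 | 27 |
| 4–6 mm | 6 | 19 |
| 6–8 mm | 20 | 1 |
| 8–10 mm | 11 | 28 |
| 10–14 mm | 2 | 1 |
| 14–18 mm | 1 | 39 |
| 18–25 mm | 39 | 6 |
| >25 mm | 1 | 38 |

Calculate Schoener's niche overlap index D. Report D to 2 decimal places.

0.40

Proportions for Eleutherodactylus coqui (n=104): 24/104=0.2308, 6/104=0.0577, 20/104=0.1923, 11/104=0.1058, 2/104=0.0192, 1/104=0.0096, 39/104=0.3750, 1/104=0.0096
Proportions for Eleutherodactylus portoricensis (n=159): 27/159=0.1698, 19/159=0.1195, 1/159=0.0063, 28/159=0.1761, 1/159=0.0063, 39/159=0.2453, 6/159=0.0377, 38/159=0.2390
Σ|p₁ᵢ − p₂ᵢ| = 0.0610 + 0.0618 + 0.1860 + 0.0703 + 0.0129 + 0.2357 + 0.3373 + 0.2294 = 1.1944
D = 1 − ½ × 1.1944 = 1 − 0.59720 = 0.40280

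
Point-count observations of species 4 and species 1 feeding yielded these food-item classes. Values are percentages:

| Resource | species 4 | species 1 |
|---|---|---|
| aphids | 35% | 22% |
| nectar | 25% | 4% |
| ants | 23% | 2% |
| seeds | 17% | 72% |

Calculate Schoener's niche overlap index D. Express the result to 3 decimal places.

Convert percentages to proportions (divide by 100).
Σ|p₁ᵢ − p₂ᵢ| = 0.13 + 0.21 + 0.21 + 0.55 = 1.10
D = 1 − ½ × 1.10 = 1 − 0.550 = 0.45000

0.450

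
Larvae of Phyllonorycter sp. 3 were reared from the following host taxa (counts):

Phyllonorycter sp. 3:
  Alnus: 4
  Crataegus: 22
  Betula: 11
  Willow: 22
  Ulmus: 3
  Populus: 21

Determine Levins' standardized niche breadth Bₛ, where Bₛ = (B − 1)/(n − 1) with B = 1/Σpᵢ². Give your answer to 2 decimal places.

0.69

Proportions for Phyllonorycter sp. 3 (n=83): 4/83=0.0482, 22/83=0.2651, 11/83=0.1325, 22/83=0.2651, 3/83=0.0361, 21/83=0.2530
Σpᵢ² = 0.0482² + 0.2651² + 0.1325² + 0.2651² + 0.0361² + 0.2530² = 0.002323 + 0.070278 + 0.017556 + 0.070278 + 0.001303 + 0.064009 = 0.225747
B = 1 / 0.225747 = 4.4297
Bₛ = (B − 1)/(n − 1) = (4.4297 − 1)/(6 − 1) = 3.4297/5 = 0.6859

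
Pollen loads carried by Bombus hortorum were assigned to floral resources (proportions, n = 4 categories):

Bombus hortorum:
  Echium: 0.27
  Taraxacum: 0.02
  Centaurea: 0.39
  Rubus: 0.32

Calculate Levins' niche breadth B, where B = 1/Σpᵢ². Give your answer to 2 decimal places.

Σpᵢ² = 0.27² + 0.02² + 0.39² + 0.32² = 0.0729 + 0.0004 + 0.1521 + 0.1024 = 0.3278
B = 1 / 0.3278 = 3.0506

3.05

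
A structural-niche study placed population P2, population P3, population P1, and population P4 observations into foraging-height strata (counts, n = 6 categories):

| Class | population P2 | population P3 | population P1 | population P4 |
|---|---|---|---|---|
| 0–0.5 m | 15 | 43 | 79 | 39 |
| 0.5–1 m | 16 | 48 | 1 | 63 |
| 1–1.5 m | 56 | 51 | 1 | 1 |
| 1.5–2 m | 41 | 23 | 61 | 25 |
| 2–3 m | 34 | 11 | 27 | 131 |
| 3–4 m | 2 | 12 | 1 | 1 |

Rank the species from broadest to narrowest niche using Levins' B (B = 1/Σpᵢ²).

population P3 > population P2 > population P4 > population P1

Proportions for population P2 (n=164): 15/164=0.0915, 16/164=0.0976, 56/164=0.3415, 41/164=0.2500, 34/164=0.2073, 2/164=0.0122
Proportions for population P3 (n=188): 43/188=0.2287, 48/188=0.2553, 51/188=0.2713, 23/188=0.1223, 11/188=0.0585, 12/188=0.0638
Proportions for population P1 (n=170): 79/170=0.4647, 1/170=0.0059, 1/170=0.0059, 61/170=0.3588, 27/170=0.1588, 1/170=0.0059
Proportions for population P4 (n=260): 39/260=0.1500, 63/260=0.2423, 1/260=0.0038, 25/260=0.0962, 131/260=0.5038, 1/260=0.0038
Σp_P2ᵢ² = 0.0915² + 0.0976² + 0.3415² + 0.2500² + 0.2073² + 0.0122² = 0.008372 + 0.009526 + 0.116622 + 0.062500 + 0.042973 + 0.000149 = 0.240142
B_P2 = 1 / 0.240142 = 4.1642
Σp_P3ᵢ² = 0.2287² + 0.2553² + 0.2713² + 0.1223² + 0.0585² + 0.0638² = 0.052304 + 0.065178 + 0.073604 + 0.014957 + 0.003422 + 0.004070 = 0.213535
B_P3 = 1 / 0.213535 = 4.6831
Σp_P1ᵢ² = 0.4647² + 0.0059² + 0.0059² + 0.3588² + 0.1588² + 0.0059² = 0.215946 + 0.000035 + 0.000035 + 0.128737 + 0.025217 + 0.000035 = 0.370005
B_P1 = 1 / 0.370005 = 2.7027
Σp_P4ᵢ² = 0.1500² + 0.2423² + 0.0038² + 0.0962² + 0.5038² + 0.0038² = 0.022500 + 0.058709 + 0.000014 + 0.009254 + 0.253814 + 0.000014 = 0.344305
B_P4 = 1 / 0.344305 = 2.9044
Ranking by B (broadest → narrowest): population P3 (4.68) > population P2 (4.16) > population P4 (2.90) > population P1 (2.70)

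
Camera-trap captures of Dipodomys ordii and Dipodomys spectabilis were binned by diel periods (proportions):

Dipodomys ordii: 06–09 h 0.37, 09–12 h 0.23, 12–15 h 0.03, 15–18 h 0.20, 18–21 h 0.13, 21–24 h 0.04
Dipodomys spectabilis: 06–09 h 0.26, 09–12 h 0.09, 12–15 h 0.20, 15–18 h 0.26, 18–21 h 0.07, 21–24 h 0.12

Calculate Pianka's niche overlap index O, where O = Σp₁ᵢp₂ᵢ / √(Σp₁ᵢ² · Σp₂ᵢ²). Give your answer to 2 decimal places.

0.84

Σ p₁ᵢp₂ᵢ = 0.0962 + 0.0207 + 0.0060 + 0.0520 + 0.0091 + 0.0048 = 0.1888
Σp_1ᵢ² = 0.37² + 0.23² + 0.03² + 0.20² + 0.13² + 0.04² = 0.1369 + 0.0529 + 0.0009 + 0.0400 + 0.0169 + 0.0016 = 0.2492
Σp_2ᵢ² = 0.26² + 0.09² + 0.20² + 0.26² + 0.07² + 0.12² = 0.0676 + 0.0081 + 0.0400 + 0.0676 + 0.0049 + 0.0144 = 0.2026
O = 0.1888 / √(0.2492 × 0.2026) = 0.1888 / 0.22470 = 0.8402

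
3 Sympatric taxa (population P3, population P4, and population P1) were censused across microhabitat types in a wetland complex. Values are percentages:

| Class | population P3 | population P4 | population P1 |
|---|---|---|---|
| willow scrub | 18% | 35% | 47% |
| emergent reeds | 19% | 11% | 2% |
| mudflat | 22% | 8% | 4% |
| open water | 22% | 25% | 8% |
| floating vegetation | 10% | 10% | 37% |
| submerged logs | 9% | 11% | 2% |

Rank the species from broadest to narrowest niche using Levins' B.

Convert percentages to proportions (divide by 100).
Σp_P3ᵢ² = 0.18² + 0.19² + 0.22² + 0.22² + 0.10² + 0.09² = 0.0324 + 0.0361 + 0.0484 + 0.0484 + 0.0100 + 0.0081 = 0.1834
B_P3 = 1 / 0.1834 = 5.4526
Σp_P4ᵢ² = 0.35² + 0.11² + 0.08² + 0.25² + 0.10² + 0.11² = 0.1225 + 0.0121 + 0.0064 + 0.0625 + 0.0100 + 0.0121 = 0.2256
B_P4 = 1 / 0.2256 = 4.4326
Σp_P1ᵢ² = 0.47² + 0.02² + 0.04² + 0.08² + 0.37² + 0.02² = 0.2209 + 0.0004 + 0.0016 + 0.0064 + 0.1369 + 0.0004 = 0.3666
B_P1 = 1 / 0.3666 = 2.7278
Ranking by B (broadest → narrowest): population P3 (5.45) > population P4 (4.43) > population P1 (2.73)

population P3 > population P4 > population P1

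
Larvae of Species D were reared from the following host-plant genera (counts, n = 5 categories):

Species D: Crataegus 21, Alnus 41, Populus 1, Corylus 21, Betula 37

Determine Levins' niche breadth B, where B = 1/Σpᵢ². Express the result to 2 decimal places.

3.72

Proportions for Species D (n=121): 21/121=0.1736, 41/121=0.3388, 1/121=0.0083, 21/121=0.1736, 37/121=0.3058
Σpᵢ² = 0.1736² + 0.3388² + 0.0083² + 0.1736² + 0.3058² = 0.030137 + 0.114785 + 0.000069 + 0.030137 + 0.093514 = 0.268642
B = 1 / 0.268642 = 3.7224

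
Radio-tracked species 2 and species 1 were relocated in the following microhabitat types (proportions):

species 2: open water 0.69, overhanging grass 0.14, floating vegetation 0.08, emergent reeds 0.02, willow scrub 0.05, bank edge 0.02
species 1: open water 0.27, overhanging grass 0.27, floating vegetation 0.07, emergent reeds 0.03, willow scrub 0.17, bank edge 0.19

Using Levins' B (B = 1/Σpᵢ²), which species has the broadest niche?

Σp_2ᵢ² = 0.69² + 0.14² + 0.08² + 0.02² + 0.05² + 0.02² = 0.4761 + 0.0196 + 0.0064 + 0.0004 + 0.0025 + 0.0004 = 0.5054
B_2 = 1 / 0.5054 = 1.9786
Σp_1ᵢ² = 0.27² + 0.27² + 0.07² + 0.03² + 0.17² + 0.19² = 0.0729 + 0.0729 + 0.0049 + 0.0009 + 0.0289 + 0.0361 = 0.2166
B_1 = 1 / 0.2166 = 4.6168
Highest B → broadest niche (most generalist): species 1 (B = 4.62).

species 1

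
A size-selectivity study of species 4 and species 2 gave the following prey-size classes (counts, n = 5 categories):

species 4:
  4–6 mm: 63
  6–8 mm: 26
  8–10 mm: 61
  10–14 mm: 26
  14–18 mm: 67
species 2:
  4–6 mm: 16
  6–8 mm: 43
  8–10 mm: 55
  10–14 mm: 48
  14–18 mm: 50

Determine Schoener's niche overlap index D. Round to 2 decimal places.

Proportions for species 4 (n=243): 63/243=0.2593, 26/243=0.1070, 61/243=0.2510, 26/243=0.1070, 67/243=0.2757
Proportions for species 2 (n=212): 16/212=0.0755, 43/212=0.2028, 55/212=0.2594, 48/212=0.2264, 50/212=0.2358
Σ|p₁ᵢ − p₂ᵢ| = 0.1838 + 0.0958 + 0.0084 + 0.1194 + 0.0399 = 0.4473
D = 1 − ½ × 0.4473 = 1 − 0.22365 = 0.77635

0.78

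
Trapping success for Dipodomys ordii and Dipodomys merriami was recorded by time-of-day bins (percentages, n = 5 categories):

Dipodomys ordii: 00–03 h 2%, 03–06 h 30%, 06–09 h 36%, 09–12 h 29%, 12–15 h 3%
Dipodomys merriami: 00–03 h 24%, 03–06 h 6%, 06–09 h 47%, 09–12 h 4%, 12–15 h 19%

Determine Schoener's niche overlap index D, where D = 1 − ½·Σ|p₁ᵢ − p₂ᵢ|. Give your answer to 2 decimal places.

0.51

Convert percentages to proportions (divide by 100).
Σ|p₁ᵢ − p₂ᵢ| = 0.22 + 0.24 + 0.11 + 0.25 + 0.16 = 0.98
D = 1 − ½ × 0.98 = 1 − 0.490 = 0.5100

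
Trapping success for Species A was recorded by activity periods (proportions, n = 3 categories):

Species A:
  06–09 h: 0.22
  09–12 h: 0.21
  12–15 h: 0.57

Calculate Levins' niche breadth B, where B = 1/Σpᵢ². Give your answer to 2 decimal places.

2.40

Σpᵢ² = 0.22² + 0.21² + 0.57² = 0.0484 + 0.0441 + 0.3249 = 0.4174
B = 1 / 0.4174 = 2.3958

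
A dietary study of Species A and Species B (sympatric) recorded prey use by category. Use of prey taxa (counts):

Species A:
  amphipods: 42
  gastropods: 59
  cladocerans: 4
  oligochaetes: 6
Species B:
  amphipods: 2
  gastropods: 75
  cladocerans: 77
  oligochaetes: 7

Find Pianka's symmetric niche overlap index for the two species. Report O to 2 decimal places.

Proportions for Species A (n=111): 42/111=0.3784, 59/111=0.5315, 4/111=0.0360, 6/111=0.0541
Proportions for Species B (n=161): 2/161=0.0124, 75/161=0.4658, 77/161=0.4783, 7/161=0.0435
Σ p₁ᵢp₂ᵢ = 0.004692 + 0.247573 + 0.017219 + 0.002353 = 0.271837
Σp_1ᵢ² = 0.3784² + 0.5315² + 0.0360² + 0.0541² = 0.143187 + 0.282492 + 0.001296 + 0.002927 = 0.429902
Σp_2ᵢ² = 0.0124² + 0.4658² + 0.4783² + 0.0435² = 0.000154 + 0.216970 + 0.228771 + 0.001892 = 0.447787
O = 0.271837 / √(0.429902 × 0.447787) = 0.271837 / 0.4387534 = 0.6196

0.62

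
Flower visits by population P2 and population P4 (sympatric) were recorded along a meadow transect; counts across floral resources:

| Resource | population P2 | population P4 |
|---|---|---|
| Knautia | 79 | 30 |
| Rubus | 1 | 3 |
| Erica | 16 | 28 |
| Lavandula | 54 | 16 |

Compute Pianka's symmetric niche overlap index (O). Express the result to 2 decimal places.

Proportions for population P2 (n=150): 79/150=0.5267, 1/150=0.0067, 16/150=0.1067, 54/150=0.3600
Proportions for population P4 (n=77): 30/77=0.3896, 3/77=0.0390, 28/77=0.3636, 16/77=0.2078
Σ p₁ᵢp₂ᵢ = 0.205202 + 0.000261 + 0.038796 + 0.074808 = 0.319067
Σp_1ᵢ² = 0.5267² + 0.0067² + 0.1067² + 0.3600² = 0.277413 + 0.000045 + 0.011385 + 0.129600 = 0.418443
Σp_2ᵢ² = 0.3896² + 0.0390² + 0.3636² + 0.2078² = 0.151788 + 0.001521 + 0.132205 + 0.043181 = 0.328695
O = 0.319067 / √(0.418443 × 0.328695) = 0.319067 / 0.3708640 = 0.8603

0.86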